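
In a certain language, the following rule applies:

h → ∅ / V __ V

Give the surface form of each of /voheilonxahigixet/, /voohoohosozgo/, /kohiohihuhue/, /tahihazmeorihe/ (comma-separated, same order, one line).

/voheilonxahigixet/: /h/ occurs between vowels /o/ and /e/, so it deletes. /h/ occurs between vowels /a/ and /i/, so it deletes. → [voeilonxaigixet].
/voohoohosozgo/: /h/ occurs between vowels /o/ and /o/, so it deletes. /h/ occurs between vowels /o/ and /o/, so it deletes. → [vooooosozgo].
/kohiohihuhue/: /h/ occurs between vowels /o/ and /i/, so it deletes. /h/ occurs between vowels /o/ and /i/, so it deletes. /h/ occurs between vowels /i/ and /u/, so it deletes. /h/ occurs between vowels /u/ and /u/, so it deletes. → [koioiuue].
/tahihazmeorihe/: /h/ occurs between vowels /a/ and /i/, so it deletes. /h/ occurs between vowels /i/ and /a/, so it deletes. /h/ occurs between vowels /i/ and /e/, so it deletes. → [taiazmeorie].

voeilonxaigixet, vooooosozgo, koioiuue, taiazmeorie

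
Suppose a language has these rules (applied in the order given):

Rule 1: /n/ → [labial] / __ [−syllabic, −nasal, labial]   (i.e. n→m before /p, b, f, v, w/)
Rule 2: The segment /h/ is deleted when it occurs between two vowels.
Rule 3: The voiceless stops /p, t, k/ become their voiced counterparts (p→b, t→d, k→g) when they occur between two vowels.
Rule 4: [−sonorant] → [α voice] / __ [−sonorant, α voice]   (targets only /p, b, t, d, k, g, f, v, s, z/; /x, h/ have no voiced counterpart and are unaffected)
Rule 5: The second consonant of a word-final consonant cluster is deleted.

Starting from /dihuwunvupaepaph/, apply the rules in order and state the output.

Rule 1 (nasal place assimilation): /n/ precedes the labial consonant /v/, so it assimilates in place to [m]. /dihuwunvupaepaph/ → dihuwumvupaepaph.
Rule 2 (intervocalic h-deletion): /h/ occurs between vowels /i/ and /u/, so it deletes. /dihuwumvupaepaph/ → diuwumvupaepaph.
Rule 3 (intervocalic voicing): /p/ is a voiceless stop between vowels /u/ and /a/, so it voices to [b]. /p/ is a voiceless stop between vowels /e/ and /a/, so it voices to [b]. /diuwumvupaepaph/ → diuwumvubaebaph.
Rule 4 (regressive voicing assimilation): no segment meets the environment; /diuwumvubaebaph/ is unchanged.
Rule 5 (final cluster simplification): /h/ is the second consonant of a word-final cluster /ph/, so it deletes. /diuwumvubaebaph/ → diuwumvubaebap.

diuwumvubaebap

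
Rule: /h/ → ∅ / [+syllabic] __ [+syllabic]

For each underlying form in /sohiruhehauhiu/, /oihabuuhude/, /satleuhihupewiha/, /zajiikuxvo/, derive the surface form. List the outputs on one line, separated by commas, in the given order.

soirueauiu, oiabuuude, satleuiupewia, zajiikuxvo

/sohiruhehauhiu/: /h/ occurs between vowels /o/ and /i/, so it deletes. /h/ occurs between vowels /u/ and /e/, so it deletes. /h/ occurs between vowels /e/ and /a/, so it deletes. /h/ occurs between vowels /u/ and /i/, so it deletes. → [soirueauiu].
/oihabuuhude/: /h/ occurs between vowels /i/ and /a/, so it deletes. /h/ occurs between vowels /u/ and /u/, so it deletes. → [oiabuuude].
/satleuhihupewiha/: /h/ occurs between vowels /u/ and /i/, so it deletes. /h/ occurs between vowels /i/ and /u/, so it deletes. /h/ occurs between vowels /i/ and /a/, so it deletes. → [satleuiupewia].
/zajiikuxvo/: the rule's environment is not met; surfaces unchanged as [zajiikuxvo].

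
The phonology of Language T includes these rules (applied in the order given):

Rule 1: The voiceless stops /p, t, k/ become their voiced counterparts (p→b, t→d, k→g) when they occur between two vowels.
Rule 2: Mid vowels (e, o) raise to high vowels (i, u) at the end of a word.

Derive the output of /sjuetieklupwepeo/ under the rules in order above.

Rule 1 (intervocalic voicing): /t/ is a voiceless stop between vowels /e/ and /i/, so it voices to [d]. /p/ is a voiceless stop between vowels /e/ and /e/, so it voices to [b]. /sjuetieklupwepeo/ → sjuedieklupwebeo.
Rule 2 (final vowel raising): /o/ is a mid vowel in word-final position, so it raises to [u]. /sjuedieklupwebeo/ → sjuedieklupwebeu.

sjuedieklupwebeu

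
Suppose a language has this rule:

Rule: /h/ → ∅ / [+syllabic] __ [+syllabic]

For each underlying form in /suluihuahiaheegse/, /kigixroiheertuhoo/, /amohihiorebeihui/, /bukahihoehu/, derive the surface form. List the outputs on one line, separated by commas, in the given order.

suluiuaiaeegse, kigixroieertuoo, amoiiorebeiui, bukaioeu

/suluihuahiaheegse/: /h/ occurs between vowels /i/ and /u/, so it deletes. /h/ occurs between vowels /a/ and /i/, so it deletes. /h/ occurs between vowels /a/ and /e/, so it deletes. → [suluiuaiaeegse].
/kigixroiheertuhoo/: /h/ occurs between vowels /i/ and /e/, so it deletes. /h/ occurs between vowels /u/ and /o/, so it deletes. → [kigixroieertuoo].
/amohihiorebeihui/: /h/ occurs between vowels /o/ and /i/, so it deletes. /h/ occurs between vowels /i/ and /i/, so it deletes. /h/ occurs between vowels /i/ and /u/, so it deletes. → [amoiiorebeiui].
/bukahihoehu/: /h/ occurs between vowels /a/ and /i/, so it deletes. /h/ occurs between vowels /i/ and /o/, so it deletes. /h/ occurs between vowels /e/ and /u/, so it deletes. → [bukaioeu].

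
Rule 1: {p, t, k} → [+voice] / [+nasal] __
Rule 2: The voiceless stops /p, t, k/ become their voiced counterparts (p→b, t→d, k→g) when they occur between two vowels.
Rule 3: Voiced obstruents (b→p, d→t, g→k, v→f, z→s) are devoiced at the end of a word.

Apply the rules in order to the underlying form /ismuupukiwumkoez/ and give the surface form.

ismuubugiwumgoes

Rule 1 (post-nasal voicing): /k/ is a voiceless stop immediately after the nasal /m/, so it voices to [g]. /ismuupukiwumkoez/ → ismuupukiwumgoez.
Rule 2 (intervocalic voicing): /p/ is a voiceless stop between vowels /u/ and /u/, so it voices to [b]. /k/ is a voiceless stop between vowels /u/ and /i/, so it voices to [g]. /ismuupukiwumgoez/ → ismuubugiwumgoez.
Rule 3 (final devoicing): /z/ is a voiced obstruent in word-final position, so it devoices to [s]. /ismuubugiwumgoez/ → ismuubugiwumgoes.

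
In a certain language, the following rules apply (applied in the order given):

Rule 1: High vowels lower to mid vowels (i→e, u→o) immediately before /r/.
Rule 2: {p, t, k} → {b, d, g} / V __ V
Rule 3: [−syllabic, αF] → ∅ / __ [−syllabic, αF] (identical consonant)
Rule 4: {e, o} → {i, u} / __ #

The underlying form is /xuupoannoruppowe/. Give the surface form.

Rule 1 (pre-rhotic lowering): no segment meets the environment; /xuupoannoruppowe/ is unchanged.
Rule 2 (intervocalic voicing): /p/ is a voiceless stop between vowels /u/ and /o/, so it voices to [b]. /xuupoannoruppowe/ → xuuboannoruppowe.
Rule 3 (degemination): /nn/ is a geminate; the first /n/ deletes. /pp/ is a geminate; the first /p/ deletes. /xuuboannoruppowe/ → xuuboanorupowe.
Rule 4 (final vowel raising): /e/ is a mid vowel in word-final position, so it raises to [i]. /xuuboanorupowe/ → xuuboanorupowi.

xuuboanorupowi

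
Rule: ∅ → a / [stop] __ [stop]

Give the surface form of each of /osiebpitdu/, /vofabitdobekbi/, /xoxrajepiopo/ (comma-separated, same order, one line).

osiebapitadu, vofabitadobekabi, xoxrajepiopo

/osiebpitdu/: /b/ and /p/ form a stop–stop cluster, so [a] is inserted between them. /t/ and /d/ form a stop–stop cluster, so [a] is inserted between them. → [osiebapitadu].
/vofabitdobekbi/: /t/ and /d/ form a stop–stop cluster, so [a] is inserted between them. /k/ and /b/ form a stop–stop cluster, so [a] is inserted between them. → [vofabitadobekabi].
/xoxrajepiopo/: the rule's environment is not met; surfaces unchanged as [xoxrajepiopo].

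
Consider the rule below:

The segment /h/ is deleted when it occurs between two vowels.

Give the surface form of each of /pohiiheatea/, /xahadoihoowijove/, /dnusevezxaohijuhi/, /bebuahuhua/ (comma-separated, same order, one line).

/pohiiheatea/: /h/ occurs between vowels /o/ and /i/, so it deletes. /h/ occurs between vowels /i/ and /e/, so it deletes. → [poiieatea].
/xahadoihoowijove/: /h/ occurs between vowels /a/ and /a/, so it deletes. /h/ occurs between vowels /i/ and /o/, so it deletes. → [xaadoioowijove].
/dnusevezxaohijuhi/: /h/ occurs between vowels /o/ and /i/, so it deletes. /h/ occurs between vowels /u/ and /i/, so it deletes. → [dnusevezxaoijui].
/bebuahuhua/: /h/ occurs between vowels /a/ and /u/, so it deletes. /h/ occurs between vowels /u/ and /u/, so it deletes. → [bebuauua].

poiieatea, xaadoioowijove, dnusevezxaoijui, bebuauua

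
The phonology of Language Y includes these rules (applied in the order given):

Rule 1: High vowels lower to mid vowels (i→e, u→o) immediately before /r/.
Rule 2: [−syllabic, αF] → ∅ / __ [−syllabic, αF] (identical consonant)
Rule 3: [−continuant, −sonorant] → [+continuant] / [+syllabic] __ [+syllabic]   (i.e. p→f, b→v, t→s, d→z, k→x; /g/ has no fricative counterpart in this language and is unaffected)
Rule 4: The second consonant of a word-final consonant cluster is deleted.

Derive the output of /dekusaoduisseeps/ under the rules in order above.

dexusaozuiseep

Rule 1 (pre-rhotic lowering): no segment meets the environment; /dekusaoduisseeps/ is unchanged.
Rule 2 (degemination): /ss/ is a geminate; the first /s/ deletes. /dekusaoduisseeps/ → dekusaoduiseeps.
Rule 3 (intervocalic spirantization): /k/ is a stop between vowels /e/ and /u/, so it spirantizes to the fricative [x]. /d/ is a stop between vowels /o/ and /u/, so it spirantizes to the fricative [z]. /dekusaoduiseeps/ → dexusaozuiseeps.
Rule 4 (final cluster simplification): /s/ is the second consonant of a word-final cluster /ps/, so it deletes. /dexusaozuiseeps/ → dexusaozuiseep.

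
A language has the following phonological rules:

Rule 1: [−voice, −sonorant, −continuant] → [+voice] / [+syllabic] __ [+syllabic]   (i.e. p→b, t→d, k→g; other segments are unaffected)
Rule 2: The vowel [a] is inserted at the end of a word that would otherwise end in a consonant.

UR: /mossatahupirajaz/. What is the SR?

mossadahubirajaza

Rule 1 (intervocalic voicing): /t/ is a voiceless stop between vowels /a/ and /a/, so it voices to [d]. /p/ is a voiceless stop between vowels /u/ and /i/, so it voices to [b]. /mossatahupirajaz/ → mossadahubirajaz.
Rule 2 (final a-epenthesis): the form ends in the consonant /z/, so [a] is inserted word-finally. /mossadahubirajaz/ → mossadahubirajaza.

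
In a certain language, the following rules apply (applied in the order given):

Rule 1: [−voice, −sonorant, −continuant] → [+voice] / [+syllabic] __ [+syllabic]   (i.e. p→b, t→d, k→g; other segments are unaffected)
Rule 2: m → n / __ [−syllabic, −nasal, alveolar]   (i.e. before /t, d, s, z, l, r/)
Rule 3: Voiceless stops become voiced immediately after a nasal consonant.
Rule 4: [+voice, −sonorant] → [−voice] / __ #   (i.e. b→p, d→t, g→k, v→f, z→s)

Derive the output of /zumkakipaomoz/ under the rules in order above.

zumgagibaomos

Rule 1 (intervocalic voicing): /k/ is a voiceless stop between vowels /a/ and /i/, so it voices to [g]. /p/ is a voiceless stop between vowels /i/ and /a/, so it voices to [b]. /zumkakipaomoz/ → zumkagibaomoz.
Rule 2 (nasal place assimilation): no segment meets the environment; /zumkagibaomoz/ is unchanged.
Rule 3 (post-nasal voicing): /k/ is a voiceless stop immediately after the nasal /m/, so it voices to [g]. /zumkagibaomoz/ → zumgagibaomoz.
Rule 4 (final devoicing): /z/ is a voiced obstruent in word-final position, so it devoices to [s]. /zumgagibaomoz/ → zumgagibaomos.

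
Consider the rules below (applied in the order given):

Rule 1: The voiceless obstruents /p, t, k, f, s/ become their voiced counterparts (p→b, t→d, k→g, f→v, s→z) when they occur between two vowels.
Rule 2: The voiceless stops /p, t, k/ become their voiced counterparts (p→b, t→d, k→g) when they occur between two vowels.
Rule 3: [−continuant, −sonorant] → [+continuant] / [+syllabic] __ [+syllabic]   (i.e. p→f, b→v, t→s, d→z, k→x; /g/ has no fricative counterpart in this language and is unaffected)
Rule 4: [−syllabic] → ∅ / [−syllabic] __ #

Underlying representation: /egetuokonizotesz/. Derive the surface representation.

egezuogonizozes

Rule 1 (intervocalic voicing): /t/ is a voiceless obstruent between vowels /e/ and /u/, so it voices to [d]. /k/ is a voiceless obstruent between vowels /o/ and /o/, so it voices to [g]. /t/ is a voiceless obstruent between vowels /o/ and /e/, so it voices to [d]. /egetuokonizotesz/ → egeduogonizodesz.
Rule 2 (intervocalic voicing): no segment meets the environment; /egeduogonizodesz/ is unchanged.
Rule 3 (intervocalic spirantization): /d/ is a stop between vowels /e/ and /u/, so it spirantizes to the fricative [z]. /d/ is a stop between vowels /o/ and /e/, so it spirantizes to the fricative [z]. /egeduogonizodesz/ → egezuogonizozesz.
Rule 4 (final cluster simplification): /z/ is the second consonant of a word-final cluster /sz/, so it deletes. /egezuogonizozesz/ → egezuogonizozes.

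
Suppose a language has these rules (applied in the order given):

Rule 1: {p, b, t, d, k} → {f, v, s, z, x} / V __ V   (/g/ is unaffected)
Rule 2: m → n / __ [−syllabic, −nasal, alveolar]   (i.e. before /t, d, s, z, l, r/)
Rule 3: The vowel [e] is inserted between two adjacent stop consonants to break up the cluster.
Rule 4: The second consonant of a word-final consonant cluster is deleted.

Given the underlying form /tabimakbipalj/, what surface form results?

tavimakebifal

Rule 1 (intervocalic spirantization): /b/ is a stop between vowels /a/ and /i/, so it spirantizes to the fricative [v]. /p/ is a stop between vowels /i/ and /a/, so it spirantizes to the fricative [f]. /tabimakbipalj/ → tavimakbifalj.
Rule 2 (nasal place assimilation): no segment meets the environment; /tavimakbifalj/ is unchanged.
Rule 3 (stop-cluster e-epenthesis): /k/ and /b/ form a stop–stop cluster, so [e] is inserted between them. /tavimakbifalj/ → tavimakebifalj.
Rule 4 (final cluster simplification): /j/ is the second consonant of a word-final cluster /lj/, so it deletes. /tavimakebifalj/ → tavimakebifal.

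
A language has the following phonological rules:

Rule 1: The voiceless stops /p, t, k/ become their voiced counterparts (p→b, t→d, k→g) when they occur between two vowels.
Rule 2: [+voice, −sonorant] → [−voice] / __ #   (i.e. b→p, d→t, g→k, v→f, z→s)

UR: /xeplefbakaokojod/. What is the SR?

xeplefbagaogojot

Rule 1 (intervocalic voicing): /k/ is a voiceless stop between vowels /a/ and /a/, so it voices to [g]. /k/ is a voiceless stop between vowels /o/ and /o/, so it voices to [g]. /xeplefbakaokojod/ → xeplefbagaogojod.
Rule 2 (final devoicing): /d/ is a voiced obstruent in word-final position, so it devoices to [t]. /xeplefbagaogojod/ → xeplefbagaogojot.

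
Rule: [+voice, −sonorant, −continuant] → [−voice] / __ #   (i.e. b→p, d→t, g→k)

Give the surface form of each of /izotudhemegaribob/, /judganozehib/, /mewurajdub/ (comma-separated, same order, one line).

izotudhemegaribop, judganozehip, mewurajdup

/izotudhemegaribob/: /b/ is a voiced stop in word-final position, so it devoices to [p]. → [izotudhemegaribop].
/judganozehib/: /b/ is a voiced stop in word-final position, so it devoices to [p]. → [judganozehip].
/mewurajdub/: /b/ is a voiced stop in word-final position, so it devoices to [p]. → [mewurajdup].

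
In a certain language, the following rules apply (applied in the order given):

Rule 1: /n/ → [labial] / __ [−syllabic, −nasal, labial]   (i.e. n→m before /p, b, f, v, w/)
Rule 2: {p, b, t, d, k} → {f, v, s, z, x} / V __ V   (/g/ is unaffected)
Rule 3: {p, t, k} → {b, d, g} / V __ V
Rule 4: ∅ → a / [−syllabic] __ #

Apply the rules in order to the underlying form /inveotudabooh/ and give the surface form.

Rule 1 (nasal place assimilation): /n/ precedes the labial consonant /v/, so it assimilates in place to [m]. /inveotudabooh/ → imveotudabooh.
Rule 2 (intervocalic spirantization): /t/ is a stop between vowels /o/ and /u/, so it spirantizes to the fricative [s]. /d/ is a stop between vowels /u/ and /a/, so it spirantizes to the fricative [z]. /b/ is a stop between vowels /a/ and /o/, so it spirantizes to the fricative [v]. /imveotudabooh/ → imveosuzavooh.
Rule 3 (intervocalic voicing): no segment meets the environment; /imveosuzavooh/ is unchanged.
Rule 4 (final a-epenthesis): the form ends in the consonant /h/, so [a] is inserted word-finally. /imveosuzavooh/ → imveosuzavooha.

imveosuzavooha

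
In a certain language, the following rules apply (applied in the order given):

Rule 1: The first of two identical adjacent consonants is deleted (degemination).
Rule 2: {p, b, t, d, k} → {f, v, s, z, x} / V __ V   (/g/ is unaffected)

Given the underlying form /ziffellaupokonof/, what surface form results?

Rule 1 (degemination): /ff/ is a geminate; the first /f/ deletes. /ll/ is a geminate; the first /l/ deletes. /ziffellaupokonof/ → zifelaupokonof.
Rule 2 (intervocalic spirantization): /p/ is a stop between vowels /u/ and /o/, so it spirantizes to the fricative [f]. /k/ is a stop between vowels /o/ and /o/, so it spirantizes to the fricative [x]. /zifelaupokonof/ → zifelaufoxonof.

zifelaufoxonof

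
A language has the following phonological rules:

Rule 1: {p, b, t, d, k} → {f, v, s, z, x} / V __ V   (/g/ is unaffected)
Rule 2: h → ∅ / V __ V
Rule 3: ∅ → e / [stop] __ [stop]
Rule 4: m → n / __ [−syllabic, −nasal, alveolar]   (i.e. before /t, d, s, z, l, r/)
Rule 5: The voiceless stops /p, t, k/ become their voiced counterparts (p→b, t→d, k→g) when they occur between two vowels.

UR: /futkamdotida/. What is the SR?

Rule 1 (intervocalic spirantization): /t/ is a stop between vowels /o/ and /i/, so it spirantizes to the fricative [s]. /d/ is a stop between vowels /i/ and /a/, so it spirantizes to the fricative [z]. /futkamdotida/ → futkamdosiza.
Rule 2 (intervocalic h-deletion): no segment meets the environment; /futkamdosiza/ is unchanged.
Rule 3 (stop-cluster e-epenthesis): /t/ and /k/ form a stop–stop cluster, so [e] is inserted between them. /futkamdosiza/ → futekamdosiza.
Rule 4 (nasal place assimilation): /m/ precedes the alveolar consonant /d/, so it assimilates in place to [n]. /futekamdosiza/ → futekandosiza.
Rule 5 (intervocalic voicing): /t/ is a voiceless stop between vowels /u/ and /e/, so it voices to [d]. /k/ is a voiceless stop between vowels /e/ and /a/, so it voices to [g]. /futekandosiza/ → fudegandosiza.

fudegandosiza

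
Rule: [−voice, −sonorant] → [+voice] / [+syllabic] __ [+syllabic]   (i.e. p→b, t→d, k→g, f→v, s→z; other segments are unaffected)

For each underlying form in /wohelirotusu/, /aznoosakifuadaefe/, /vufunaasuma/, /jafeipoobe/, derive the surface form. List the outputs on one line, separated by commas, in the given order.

/wohelirotusu/: /t/ is a voiceless obstruent between vowels /o/ and /u/, so it voices to [d]. /s/ is a voiceless obstruent between vowels /u/ and /u/, so it voices to [z]. → [woheliroduzu].
/aznoosakifuadaefe/: /s/ is a voiceless obstruent between vowels /o/ and /a/, so it voices to [z]. /k/ is a voiceless obstruent between vowels /a/ and /i/, so it voices to [g]. /f/ is a voiceless obstruent between vowels /i/ and /u/, so it voices to [v]. /f/ is a voiceless obstruent between vowels /e/ and /e/, so it voices to [v]. → [aznoozagivuadaeve].
/vufunaasuma/: /f/ is a voiceless obstruent between vowels /u/ and /u/, so it voices to [v]. /s/ is a voiceless obstruent between vowels /a/ and /u/, so it voices to [z]. → [vuvunaazuma].
/jafeipoobe/: /f/ is a voiceless obstruent between vowels /a/ and /e/, so it voices to [v]. /p/ is a voiceless obstruent between vowels /i/ and /o/, so it voices to [b]. → [javeiboobe].

woheliroduzu, aznoozagivuadaeve, vuvunaazuma, javeiboobe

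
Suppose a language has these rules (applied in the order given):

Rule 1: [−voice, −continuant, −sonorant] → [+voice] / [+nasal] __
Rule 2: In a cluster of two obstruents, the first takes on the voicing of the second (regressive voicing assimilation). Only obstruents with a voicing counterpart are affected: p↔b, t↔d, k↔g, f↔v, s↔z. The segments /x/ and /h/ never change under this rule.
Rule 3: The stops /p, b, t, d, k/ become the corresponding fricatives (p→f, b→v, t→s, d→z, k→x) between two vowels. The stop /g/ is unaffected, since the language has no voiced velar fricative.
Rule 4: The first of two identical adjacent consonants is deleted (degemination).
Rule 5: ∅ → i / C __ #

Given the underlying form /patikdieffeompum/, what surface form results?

pasigdiefeombumi

Rule 1 (post-nasal voicing): /p/ is a voiceless stop immediately after the nasal /m/, so it voices to [b]. /patikdieffeompum/ → patikdieffeombum.
Rule 2 (regressive voicing assimilation): /k/ precedes the voiced obstruent /d/, so it voices to [g] by assimilation. /patikdieffeombum/ → patigdieffeombum.
Rule 3 (intervocalic spirantization): /t/ is a stop between vowels /a/ and /i/, so it spirantizes to the fricative [s]. /patigdieffeombum/ → pasigdieffeombum.
Rule 4 (degemination): /ff/ is a geminate; the first /f/ deletes. /pasigdieffeombum/ → pasigdiefeombum.
Rule 5 (final i-epenthesis): the form ends in the consonant /m/, so [i] is inserted word-finally. /pasigdiefeombum/ → pasigdiefeombumi.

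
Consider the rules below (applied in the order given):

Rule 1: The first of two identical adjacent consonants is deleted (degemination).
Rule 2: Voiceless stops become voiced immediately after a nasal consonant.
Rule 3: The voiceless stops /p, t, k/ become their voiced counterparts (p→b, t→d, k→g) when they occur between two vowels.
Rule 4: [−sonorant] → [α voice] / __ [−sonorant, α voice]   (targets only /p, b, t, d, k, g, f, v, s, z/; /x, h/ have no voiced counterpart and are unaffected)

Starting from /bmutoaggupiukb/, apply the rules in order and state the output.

Rule 1 (degemination): /gg/ is a geminate; the first /g/ deletes. /bmutoaggupiukb/ → bmutoagupiukb.
Rule 2 (post-nasal voicing): no segment meets the environment; /bmutoagupiukb/ is unchanged.
Rule 3 (intervocalic voicing): /t/ is a voiceless stop between vowels /u/ and /o/, so it voices to [d]. /p/ is a voiceless stop between vowels /u/ and /i/, so it voices to [b]. /bmutoagupiukb/ → bmudoagubiukb.
Rule 4 (regressive voicing assimilation): /k/ precedes the voiced obstruent /b/, so it voices to [g] by assimilation. /bmudoagubiukb/ → bmudoagubiugb.

bmudoagubiugb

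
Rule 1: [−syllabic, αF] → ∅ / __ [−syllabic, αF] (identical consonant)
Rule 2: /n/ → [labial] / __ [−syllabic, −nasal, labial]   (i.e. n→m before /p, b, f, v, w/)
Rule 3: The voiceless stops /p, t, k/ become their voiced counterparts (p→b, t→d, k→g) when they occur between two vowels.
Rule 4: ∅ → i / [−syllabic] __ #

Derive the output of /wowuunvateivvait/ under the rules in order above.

wowuumvadeivaiti

Rule 1 (degemination): /vv/ is a geminate; the first /v/ deletes. /wowuunvateivvait/ → wowuunvateivait.
Rule 2 (nasal place assimilation): /n/ precedes the labial consonant /v/, so it assimilates in place to [m]. /wowuunvateivait/ → wowuumvateivait.
Rule 3 (intervocalic voicing): /t/ is a voiceless stop between vowels /a/ and /e/, so it voices to [d]. /wowuumvateivait/ → wowuumvadeivait.
Rule 4 (final i-epenthesis): the form ends in the consonant /t/, so [i] is inserted word-finally. /wowuumvadeivait/ → wowuumvadeivaiti.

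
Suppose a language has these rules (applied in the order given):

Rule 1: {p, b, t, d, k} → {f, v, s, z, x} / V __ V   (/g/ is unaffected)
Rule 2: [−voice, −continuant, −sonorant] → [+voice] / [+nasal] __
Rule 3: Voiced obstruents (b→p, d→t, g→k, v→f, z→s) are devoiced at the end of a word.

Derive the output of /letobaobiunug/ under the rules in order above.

Rule 1 (intervocalic spirantization): /t/ is a stop between vowels /e/ and /o/, so it spirantizes to the fricative [s]. /b/ is a stop between vowels /o/ and /a/, so it spirantizes to the fricative [v]. /b/ is a stop between vowels /o/ and /i/, so it spirantizes to the fricative [v]. /letobaobiunug/ → lesovaoviunug.
Rule 2 (post-nasal voicing): no segment meets the environment; /lesovaoviunug/ is unchanged.
Rule 3 (final devoicing): /g/ is a voiced obstruent in word-final position, so it devoices to [k]. /lesovaoviunug/ → lesovaoviunuk.

lesovaoviunuk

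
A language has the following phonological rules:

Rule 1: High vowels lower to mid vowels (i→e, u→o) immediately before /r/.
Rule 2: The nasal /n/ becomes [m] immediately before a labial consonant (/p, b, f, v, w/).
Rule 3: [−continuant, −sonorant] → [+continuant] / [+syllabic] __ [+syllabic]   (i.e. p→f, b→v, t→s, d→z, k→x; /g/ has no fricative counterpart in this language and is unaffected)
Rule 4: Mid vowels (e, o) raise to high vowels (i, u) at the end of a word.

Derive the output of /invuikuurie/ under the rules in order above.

imvuixuorii

Rule 1 (pre-rhotic lowering): /u/ is a high vowel immediately before /r/, so it lowers to [o]. /invuikuurie/ → invuikuorie.
Rule 2 (nasal place assimilation): /n/ precedes the labial consonant /v/, so it assimilates in place to [m]. /invuikuorie/ → imvuikuorie.
Rule 3 (intervocalic spirantization): /k/ is a stop between vowels /i/ and /u/, so it spirantizes to the fricative [x]. /imvuikuorie/ → imvuixuorie.
Rule 4 (final vowel raising): /e/ is a mid vowel in word-final position, so it raises to [i]. /imvuixuorie/ → imvuixuorii.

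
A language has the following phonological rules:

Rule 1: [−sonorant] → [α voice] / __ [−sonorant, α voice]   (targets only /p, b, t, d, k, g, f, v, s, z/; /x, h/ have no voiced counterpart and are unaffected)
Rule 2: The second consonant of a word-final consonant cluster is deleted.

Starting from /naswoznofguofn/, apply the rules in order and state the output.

Rule 1 (regressive voicing assimilation): /f/ precedes the voiced obstruent /g/, so it voices to [v] by assimilation. /naswoznofguofn/ → naswoznovguofn.
Rule 2 (final cluster simplification): /n/ is the second consonant of a word-final cluster /fn/, so it deletes. /naswoznovguofn/ → naswoznovguof.

naswoznovguof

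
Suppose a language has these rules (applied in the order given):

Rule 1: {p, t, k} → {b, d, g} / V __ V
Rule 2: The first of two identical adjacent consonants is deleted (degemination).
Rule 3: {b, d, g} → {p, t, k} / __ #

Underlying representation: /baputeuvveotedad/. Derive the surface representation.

Rule 1 (intervocalic voicing): /p/ is a voiceless stop between vowels /a/ and /u/, so it voices to [b]. /t/ is a voiceless stop between vowels /u/ and /e/, so it voices to [d]. /t/ is a voiceless stop between vowels /o/ and /e/, so it voices to [d]. /baputeuvveotedad/ → babudeuvveodedad.
Rule 2 (degemination): /vv/ is a geminate; the first /v/ deletes. /babudeuvveodedad/ → babudeuveodedad.
Rule 3 (final devoicing): /d/ is a voiced stop in word-final position, so it devoices to [t]. /babudeuveodedad/ → babudeuveodedat.

babudeuveodedat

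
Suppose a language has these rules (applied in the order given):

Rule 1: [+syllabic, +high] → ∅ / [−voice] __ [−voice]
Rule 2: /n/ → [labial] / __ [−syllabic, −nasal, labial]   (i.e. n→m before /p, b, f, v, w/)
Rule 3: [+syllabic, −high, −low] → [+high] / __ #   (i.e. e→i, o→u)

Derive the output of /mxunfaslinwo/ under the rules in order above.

mxumfaslimwu

Rule 1 (high vowel syncope): no segment meets the environment; /mxunfaslinwo/ is unchanged.
Rule 2 (nasal place assimilation): /n/ precedes the labial consonant /f/, so it assimilates in place to [m]. /n/ precedes the labial consonant /w/, so it assimilates in place to [m]. /mxunfaslinwo/ → mxumfaslimwo.
Rule 3 (final vowel raising): /o/ is a mid vowel in word-final position, so it raises to [u]. /mxumfaslimwo/ → mxumfaslimwu.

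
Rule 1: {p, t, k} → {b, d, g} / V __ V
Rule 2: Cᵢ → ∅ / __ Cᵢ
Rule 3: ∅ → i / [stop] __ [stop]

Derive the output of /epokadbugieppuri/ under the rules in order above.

ebogadibugiepuri

Rule 1 (intervocalic voicing): /p/ is a voiceless stop between vowels /e/ and /o/, so it voices to [b]. /k/ is a voiceless stop between vowels /o/ and /a/, so it voices to [g]. /epokadbugieppuri/ → ebogadbugieppuri.
Rule 2 (degemination): /pp/ is a geminate; the first /p/ deletes. /ebogadbugieppuri/ → ebogadbugiepuri.
Rule 3 (stop-cluster i-epenthesis): /d/ and /b/ form a stop–stop cluster, so [i] is inserted between them. /ebogadbugiepuri/ → ebogadibugiepuri.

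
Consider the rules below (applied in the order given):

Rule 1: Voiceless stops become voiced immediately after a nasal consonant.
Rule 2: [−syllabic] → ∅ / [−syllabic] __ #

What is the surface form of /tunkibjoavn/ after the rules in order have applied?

Rule 1 (post-nasal voicing): /k/ is a voiceless stop immediately after the nasal /n/, so it voices to [g]. /tunkibjoavn/ → tungibjoavn.
Rule 2 (final cluster simplification): /n/ is the second consonant of a word-final cluster /vn/, so it deletes. /tungibjoavn/ → tungibjoav.

tungibjoav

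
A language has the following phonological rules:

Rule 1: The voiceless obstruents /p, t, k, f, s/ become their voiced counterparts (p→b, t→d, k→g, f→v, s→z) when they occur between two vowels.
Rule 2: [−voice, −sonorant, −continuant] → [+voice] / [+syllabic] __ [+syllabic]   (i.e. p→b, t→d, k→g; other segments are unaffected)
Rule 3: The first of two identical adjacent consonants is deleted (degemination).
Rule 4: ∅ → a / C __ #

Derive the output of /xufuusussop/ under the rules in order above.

Rule 1 (intervocalic voicing): /f/ is a voiceless obstruent between vowels /u/ and /u/, so it voices to [v]. /s/ is a voiceless obstruent between vowels /u/ and /u/, so it voices to [z]. /xufuusussop/ → xuvuuzussop.
Rule 2 (intervocalic voicing): no segment meets the environment; /xuvuuzussop/ is unchanged.
Rule 3 (degemination): /ss/ is a geminate; the first /s/ deletes. /xuvuuzussop/ → xuvuuzusop.
Rule 4 (final a-epenthesis): the form ends in the consonant /p/, so [a] is inserted word-finally. /xuvuuzusop/ → xuvuuzusopa.

xuvuuzusopa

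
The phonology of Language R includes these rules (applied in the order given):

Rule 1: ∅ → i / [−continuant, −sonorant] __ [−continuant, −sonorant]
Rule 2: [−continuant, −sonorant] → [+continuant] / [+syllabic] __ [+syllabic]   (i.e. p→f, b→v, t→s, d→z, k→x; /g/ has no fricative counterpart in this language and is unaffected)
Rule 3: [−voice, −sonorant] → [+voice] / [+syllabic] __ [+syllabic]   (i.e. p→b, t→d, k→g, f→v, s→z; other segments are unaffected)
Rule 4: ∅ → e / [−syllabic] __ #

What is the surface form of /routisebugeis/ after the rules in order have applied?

Rule 1 (stop-cluster i-epenthesis): no segment meets the environment; /routisebugeis/ is unchanged.
Rule 2 (intervocalic spirantization): /t/ is a stop between vowels /u/ and /i/, so it spirantizes to the fricative [s]. /b/ is a stop between vowels /e/ and /u/, so it spirantizes to the fricative [v]. /routisebugeis/ → rousisevugeis.
Rule 3 (intervocalic voicing): /s/ is a voiceless obstruent between vowels /u/ and /i/, so it voices to [z]. /s/ is a voiceless obstruent between vowels /i/ and /e/, so it voices to [z]. /rousisevugeis/ → rouzizevugeis.
Rule 4 (final e-epenthesis): the form ends in the consonant /s/, so [e] is inserted word-finally. /rouzizevugeis/ → rouzizevugeise.

rouzizevugeise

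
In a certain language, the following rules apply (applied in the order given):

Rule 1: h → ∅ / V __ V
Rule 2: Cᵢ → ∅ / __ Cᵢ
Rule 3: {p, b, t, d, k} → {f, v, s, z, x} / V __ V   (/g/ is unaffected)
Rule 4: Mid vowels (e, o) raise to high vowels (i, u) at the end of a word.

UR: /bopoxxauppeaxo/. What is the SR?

Rule 1 (intervocalic h-deletion): no segment meets the environment; /bopoxxauppeaxo/ is unchanged.
Rule 2 (degemination): /xx/ is a geminate; the first /x/ deletes. /pp/ is a geminate; the first /p/ deletes. /bopoxxauppeaxo/ → bopoxaupeaxo.
Rule 3 (intervocalic spirantization): /p/ is a stop between vowels /o/ and /o/, so it spirantizes to the fricative [f]. /p/ is a stop between vowels /u/ and /e/, so it spirantizes to the fricative [f]. /bopoxaupeaxo/ → bofoxaufeaxo.
Rule 4 (final vowel raising): /o/ is a mid vowel in word-final position, so it raises to [u]. /bofoxaufeaxo/ → bofoxaufeaxu.

bofoxaufeaxu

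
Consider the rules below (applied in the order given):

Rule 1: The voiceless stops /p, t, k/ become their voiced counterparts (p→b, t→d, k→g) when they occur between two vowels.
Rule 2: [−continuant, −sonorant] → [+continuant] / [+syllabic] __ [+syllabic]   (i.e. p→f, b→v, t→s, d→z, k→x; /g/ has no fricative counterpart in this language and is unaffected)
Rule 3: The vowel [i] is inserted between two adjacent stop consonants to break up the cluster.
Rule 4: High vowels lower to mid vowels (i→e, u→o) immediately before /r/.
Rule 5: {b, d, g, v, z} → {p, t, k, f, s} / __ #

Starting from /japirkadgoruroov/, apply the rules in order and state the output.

javerkadigororoof

Rule 1 (intervocalic voicing): /p/ is a voiceless stop between vowels /a/ and /i/, so it voices to [b]. /japirkadgoruroov/ → jabirkadgoruroov.
Rule 2 (intervocalic spirantization): /b/ is a stop between vowels /a/ and /i/, so it spirantizes to the fricative [v]. /jabirkadgoruroov/ → javirkadgoruroov.
Rule 3 (stop-cluster i-epenthesis): /d/ and /g/ form a stop–stop cluster, so [i] is inserted between them. /javirkadgoruroov/ → javirkadigoruroov.
Rule 4 (pre-rhotic lowering): /i/ is a high vowel immediately before /r/, so it lowers to [e]. /u/ is a high vowel immediately before /r/, so it lowers to [o]. /javirkadigoruroov/ → javerkadigororoov.
Rule 5 (final devoicing): /v/ is a voiced obstruent in word-final position, so it devoices to [f]. /javerkadigororoov/ → javerkadigororoof.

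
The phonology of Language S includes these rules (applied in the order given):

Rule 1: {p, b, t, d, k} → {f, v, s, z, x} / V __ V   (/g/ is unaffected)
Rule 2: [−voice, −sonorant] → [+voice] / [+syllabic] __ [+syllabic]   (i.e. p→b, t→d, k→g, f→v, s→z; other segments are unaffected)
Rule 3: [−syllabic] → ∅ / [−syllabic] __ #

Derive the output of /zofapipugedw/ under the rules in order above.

Rule 1 (intervocalic spirantization): /p/ is a stop between vowels /a/ and /i/, so it spirantizes to the fricative [f]. /p/ is a stop between vowels /i/ and /u/, so it spirantizes to the fricative [f]. /zofapipugedw/ → zofafifugedw.
Rule 2 (intervocalic voicing): /f/ is a voiceless obstruent between vowels /o/ and /a/, so it voices to [v]. /f/ is a voiceless obstruent between vowels /a/ and /i/, so it voices to [v]. /f/ is a voiceless obstruent between vowels /i/ and /u/, so it voices to [v]. /zofafifugedw/ → zovavivugedw.
Rule 3 (final cluster simplification): /w/ is the second consonant of a word-final cluster /dw/, so it deletes. /zovavivugedw/ → zovavivuged.

zovavivuged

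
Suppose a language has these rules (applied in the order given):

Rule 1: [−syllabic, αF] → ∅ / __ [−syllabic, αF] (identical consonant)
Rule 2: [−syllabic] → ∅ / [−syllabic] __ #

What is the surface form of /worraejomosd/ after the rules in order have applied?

woraejomos

Rule 1 (degemination): /rr/ is a geminate; the first /r/ deletes. /worraejomosd/ → woraejomosd.
Rule 2 (final cluster simplification): /d/ is the second consonant of a word-final cluster /sd/, so it deletes. /woraejomosd/ → woraejomos.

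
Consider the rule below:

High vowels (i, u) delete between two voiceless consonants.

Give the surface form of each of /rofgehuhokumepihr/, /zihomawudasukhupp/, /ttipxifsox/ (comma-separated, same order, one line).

rofgehhokumephr, zihomawudaskhpp, ttpxfsox

/rofgehuhokumepihr/: /u/ is a high vowel flanked by voiceless consonants /h/ and /h/, so it deletes. /i/ is a high vowel flanked by voiceless consonants /p/ and /h/, so it deletes. → [rofgehhokumephr].
/zihomawudasukhupp/: /u/ is a high vowel flanked by voiceless consonants /s/ and /k/, so it deletes. /u/ is a high vowel flanked by voiceless consonants /h/ and /p/, so it deletes. → [zihomawudaskhpp].
/ttipxifsox/: /i/ is a high vowel flanked by voiceless consonants /t/ and /p/, so it deletes. /i/ is a high vowel flanked by voiceless consonants /x/ and /f/, so it deletes. → [ttpxfsox].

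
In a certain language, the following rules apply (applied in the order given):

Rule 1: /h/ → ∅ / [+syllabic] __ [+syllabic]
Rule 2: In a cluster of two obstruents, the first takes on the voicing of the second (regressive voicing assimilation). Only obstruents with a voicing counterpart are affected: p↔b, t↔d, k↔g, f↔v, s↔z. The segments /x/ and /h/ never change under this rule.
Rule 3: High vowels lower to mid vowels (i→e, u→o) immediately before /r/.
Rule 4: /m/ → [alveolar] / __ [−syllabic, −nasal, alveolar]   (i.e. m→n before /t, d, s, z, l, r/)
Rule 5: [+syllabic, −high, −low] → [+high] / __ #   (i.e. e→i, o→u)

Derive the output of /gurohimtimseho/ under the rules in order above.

Rule 1 (intervocalic h-deletion): /h/ occurs between vowels /o/ and /i/, so it deletes. /h/ occurs between vowels /e/ and /o/, so it deletes. /gurohimtimseho/ → guroimtimseo.
Rule 2 (regressive voicing assimilation): no segment meets the environment; /guroimtimseo/ is unchanged.
Rule 3 (pre-rhotic lowering): /u/ is a high vowel immediately before /r/, so it lowers to [o]. /guroimtimseo/ → goroimtimseo.
Rule 4 (nasal place assimilation): /m/ precedes the alveolar consonant /t/, so it assimilates in place to [n]. /m/ precedes the alveolar consonant /s/, so it assimilates in place to [n]. /goroimtimseo/ → gorointinseo.
Rule 5 (final vowel raising): /o/ is a mid vowel in word-final position, so it raises to [u]. /gorointinseo/ → gorointinseu.

gorointinseu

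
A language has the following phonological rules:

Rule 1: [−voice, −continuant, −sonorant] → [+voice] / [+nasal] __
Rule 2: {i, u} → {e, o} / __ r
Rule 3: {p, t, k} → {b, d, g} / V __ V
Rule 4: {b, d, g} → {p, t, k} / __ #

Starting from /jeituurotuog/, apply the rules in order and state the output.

jeiduoroduok

Rule 1 (post-nasal voicing): no segment meets the environment; /jeituurotuog/ is unchanged.
Rule 2 (pre-rhotic lowering): /u/ is a high vowel immediately before /r/, so it lowers to [o]. /jeituurotuog/ → jeituorotuog.
Rule 3 (intervocalic voicing): /t/ is a voiceless stop between vowels /i/ and /u/, so it voices to [d]. /t/ is a voiceless stop between vowels /o/ and /u/, so it voices to [d]. /jeituorotuog/ → jeiduoroduog.
Rule 4 (final devoicing): /g/ is a voiced stop in word-final position, so it devoices to [k]. /jeiduoroduog/ → jeiduoroduok.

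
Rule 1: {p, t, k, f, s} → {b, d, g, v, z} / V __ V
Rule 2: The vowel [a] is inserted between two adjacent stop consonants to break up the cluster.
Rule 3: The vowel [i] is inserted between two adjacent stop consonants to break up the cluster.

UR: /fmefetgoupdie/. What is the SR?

fmevetagoupadie

Rule 1 (intervocalic voicing): /f/ is a voiceless obstruent between vowels /e/ and /e/, so it voices to [v]. /fmefetgoupdie/ → fmevetgoupdie.
Rule 2 (stop-cluster a-epenthesis): /t/ and /g/ form a stop–stop cluster, so [a] is inserted between them. /p/ and /d/ form a stop–stop cluster, so [a] is inserted between them. /fmevetgoupdie/ → fmevetagoupadie.
Rule 3 (stop-cluster i-epenthesis): no segment meets the environment; /fmevetagoupadie/ is unchanged.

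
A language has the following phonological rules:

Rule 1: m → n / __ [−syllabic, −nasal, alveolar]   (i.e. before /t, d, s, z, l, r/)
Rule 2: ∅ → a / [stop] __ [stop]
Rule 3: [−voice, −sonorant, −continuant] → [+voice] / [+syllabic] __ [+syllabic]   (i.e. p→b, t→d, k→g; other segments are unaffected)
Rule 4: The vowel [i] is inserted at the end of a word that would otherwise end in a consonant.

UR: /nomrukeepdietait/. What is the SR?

nonrugeebadiedaiti

Rule 1 (nasal place assimilation): /m/ precedes the alveolar consonant /r/, so it assimilates in place to [n]. /nomrukeepdietait/ → nonrukeepdietait.
Rule 2 (stop-cluster a-epenthesis): /p/ and /d/ form a stop–stop cluster, so [a] is inserted between them. /nonrukeepdietait/ → nonrukeepadietait.
Rule 3 (intervocalic voicing): /k/ is a voiceless stop between vowels /u/ and /e/, so it voices to [g]. /p/ is a voiceless stop between vowels /e/ and /a/, so it voices to [b]. /t/ is a voiceless stop between vowels /e/ and /a/, so it voices to [d]. /nonrukeepadietait/ → nonrugeebadiedait.
Rule 4 (final i-epenthesis): the form ends in the consonant /t/, so [i] is inserted word-finally. /nonrugeebadiedait/ → nonrugeebadiedaiti.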